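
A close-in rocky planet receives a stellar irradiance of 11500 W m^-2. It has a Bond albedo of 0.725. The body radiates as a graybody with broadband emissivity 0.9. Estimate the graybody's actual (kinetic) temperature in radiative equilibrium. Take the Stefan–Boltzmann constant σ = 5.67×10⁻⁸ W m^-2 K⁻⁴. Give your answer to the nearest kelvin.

353 K

Averaging over the sphere, the absorbed flux is S(1−α)/4 = 790.6 W m^-2.
Equating to εσT⁴ with ε = 0.9: T = (790.6/0.9σ)^(1/4) = 352.8 K.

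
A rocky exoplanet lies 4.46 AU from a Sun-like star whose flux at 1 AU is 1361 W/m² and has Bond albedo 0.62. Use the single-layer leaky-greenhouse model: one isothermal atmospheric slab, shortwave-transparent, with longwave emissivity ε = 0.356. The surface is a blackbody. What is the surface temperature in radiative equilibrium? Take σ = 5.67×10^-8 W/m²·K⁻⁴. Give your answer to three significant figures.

Irradiance scales as 1/d², so S = 1361 W/m² × (1/4.46)² = 68.42 W/m².
Effective emission temperature (TOA balance): σT_e⁴ = S(1−α)/4 = 6.500 W/m² → T_e = 103.5 K.
Surface balance with a leaky layer gives σT_s⁴ = σT_e⁴·2/(2−ε), so T_s = T_e·[2/(2−0.356)]^(1/4) = 108.7 K.

109 kelvin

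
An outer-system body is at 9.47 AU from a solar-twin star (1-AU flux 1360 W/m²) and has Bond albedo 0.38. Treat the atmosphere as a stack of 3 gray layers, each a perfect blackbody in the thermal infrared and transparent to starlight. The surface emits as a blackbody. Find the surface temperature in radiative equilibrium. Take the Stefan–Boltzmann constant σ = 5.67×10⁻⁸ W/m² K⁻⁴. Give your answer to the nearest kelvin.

113 kelvin

Irradiance scales as 1/d², so S = 1360 W/m² × (1/9.47)² = 15.16 W/m².
Top-of-atmosphere balance: σT_e⁴ = S(1−α)/4 = 2.351 W/m² → T_e = 80.24 K.
With N = 3 opaque layers, T_s = (N+1)^(1/4)·T_e = 4^(1/4)·80.24 = 113.5 K.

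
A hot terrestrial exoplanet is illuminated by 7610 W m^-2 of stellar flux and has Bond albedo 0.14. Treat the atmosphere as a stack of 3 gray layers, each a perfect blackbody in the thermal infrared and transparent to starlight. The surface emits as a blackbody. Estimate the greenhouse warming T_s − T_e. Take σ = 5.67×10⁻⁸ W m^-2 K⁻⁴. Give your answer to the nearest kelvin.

The effective emission temperature is T_e = [S(1−α)/(4σ)]^¼ = 412.2 K.
Surface: T_s = (4)^¼·T_e = 582.9 K.
Warming: T_s − T_e = 170.7 K.

171 K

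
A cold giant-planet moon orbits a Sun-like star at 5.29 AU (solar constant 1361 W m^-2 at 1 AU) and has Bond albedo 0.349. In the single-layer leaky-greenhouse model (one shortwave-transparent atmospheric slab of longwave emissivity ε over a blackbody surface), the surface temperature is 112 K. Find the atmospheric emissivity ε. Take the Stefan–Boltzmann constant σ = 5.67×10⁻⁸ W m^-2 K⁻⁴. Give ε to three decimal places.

0.226

Flux at the orbit: S = 1361/(5.29)² = 48.63 W m^-2.
First, T_e = [48.63·(1−0.349)/(4σ)]^(1/4) = 108.7 K.
T_s⁴ = T_e⁴·2/(2−ε) → ε = 2 − 2(T_e/T_s)⁴ = 2 − 2·(108.7/112)⁴ = 0.2256.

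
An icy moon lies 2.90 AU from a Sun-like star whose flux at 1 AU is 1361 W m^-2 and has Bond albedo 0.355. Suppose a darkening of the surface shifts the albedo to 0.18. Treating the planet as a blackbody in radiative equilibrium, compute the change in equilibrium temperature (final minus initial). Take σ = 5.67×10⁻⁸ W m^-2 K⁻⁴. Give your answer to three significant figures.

9.06 K

By the inverse-square law, S = 1361/2.90² = 161.8 W m^-2.
Initial: T₁ = [S(1−0.355)/(4σ)]^(1/4) = 146.5 K.
After:  T₂ = [161.8·0.82/(4σ)]^(1/4) = 155.5 K.
ΔT = T₂ − T₁ = 9.059 K.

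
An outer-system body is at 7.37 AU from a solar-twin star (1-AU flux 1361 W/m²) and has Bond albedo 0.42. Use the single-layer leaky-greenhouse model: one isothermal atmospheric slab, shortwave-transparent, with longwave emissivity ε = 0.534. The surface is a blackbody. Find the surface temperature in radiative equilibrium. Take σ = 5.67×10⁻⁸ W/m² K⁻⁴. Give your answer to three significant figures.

Flux at the orbit: S = 1361/(7.37)² = 25.06 W/m².
Effective emission temperature (TOA balance): σT_e⁴ = S(1−α)/4 = 3.633 W/m² → T_e = 89.47 K.
The surface balance (absorbed SW + ε·downward IR = σT_s⁴) with T_a⁴ = T_s⁴/2 reduces to T_s = T_e·[2/(2−ε)]^¼ = 96.69 K.

96.7 kelvin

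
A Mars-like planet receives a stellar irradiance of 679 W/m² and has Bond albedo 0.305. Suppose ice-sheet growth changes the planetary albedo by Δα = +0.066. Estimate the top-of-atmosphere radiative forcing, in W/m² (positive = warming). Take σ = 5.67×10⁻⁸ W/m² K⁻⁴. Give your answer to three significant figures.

-11.2 W/m²

ΔF = −(S/4)Δα = −(679.0/4)×(+0.066) = -11.20 W/m².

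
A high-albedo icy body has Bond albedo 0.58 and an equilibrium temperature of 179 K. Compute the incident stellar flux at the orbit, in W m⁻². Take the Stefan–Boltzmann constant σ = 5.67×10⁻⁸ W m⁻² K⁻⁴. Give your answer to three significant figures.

Invert the energy balance for S: S = 4σT⁴/(1−α).
The emitted flux is σT⁴ = 58.21 W m⁻².
So S = 4×58.21/(1−0.58) = 554.4 W m⁻².

554 W m⁻²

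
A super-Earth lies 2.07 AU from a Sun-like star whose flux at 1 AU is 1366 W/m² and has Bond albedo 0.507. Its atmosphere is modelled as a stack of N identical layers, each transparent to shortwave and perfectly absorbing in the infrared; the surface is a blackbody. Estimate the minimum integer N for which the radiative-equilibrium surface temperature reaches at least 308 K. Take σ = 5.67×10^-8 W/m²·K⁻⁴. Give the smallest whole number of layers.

By the inverse-square law, S = 1366/2.07² = 318.8 W/m².
Top-of-atmosphere balance: σT_e⁴ = S(1−α)/4 = 39.29 W/m² → T_e = 162.2 K.
T_s = (N+1)^(1/4)·T_e ≥ 308 K requires N+1 ≥ (T_s/T_e)⁴ = (308/162.2)⁴ = 12.986.
So N ≥ 11.986; the smallest integer is N = 12.

12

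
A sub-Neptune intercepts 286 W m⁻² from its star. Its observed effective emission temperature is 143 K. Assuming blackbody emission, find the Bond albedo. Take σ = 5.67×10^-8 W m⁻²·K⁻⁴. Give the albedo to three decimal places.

Energy balance: S(1−α)/4 = σT⁴, so 1−α = 4σT⁴/S.
4σT⁴ = 4·5.67×10⁻⁸·(143)⁴ = 94.84 W m⁻².
1−α = 94.84/286.0 = 0.3316, so α = 0.6684.

0.668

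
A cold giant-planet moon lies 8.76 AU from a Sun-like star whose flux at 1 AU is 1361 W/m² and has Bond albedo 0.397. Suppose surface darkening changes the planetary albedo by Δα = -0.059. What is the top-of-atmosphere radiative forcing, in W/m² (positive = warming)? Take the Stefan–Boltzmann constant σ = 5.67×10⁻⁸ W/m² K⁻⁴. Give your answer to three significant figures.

0.262 W/m²

Flux at the orbit: S = 1361/(8.76)² = 17.74 W/m².
The change in absorbed flux is Δ[S(1−α)/4] = −SΔα/4 = 0.2616 W/m².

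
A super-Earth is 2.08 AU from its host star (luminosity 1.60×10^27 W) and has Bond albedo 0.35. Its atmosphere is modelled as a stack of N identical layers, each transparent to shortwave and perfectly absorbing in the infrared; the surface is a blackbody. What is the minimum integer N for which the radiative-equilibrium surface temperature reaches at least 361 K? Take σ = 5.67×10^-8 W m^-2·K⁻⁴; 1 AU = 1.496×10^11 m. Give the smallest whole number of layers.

4

d = 2.08 × 1.496×10^11 m = 3.112×10^11 m.
Spreading L over a sphere of radius d: S = 1.60×10^27/(4π·3.11×10^11²) = 1315 W m^-2.
OLR = S(1−α)/4 = 213.7 W m^-2; the top layer radiates at T_e = 247.8 K.
T_s = (N+1)^(1/4)·T_e ≥ 361 K requires N+1 ≥ (T_s/T_e)⁴ = (361/247.8)⁴ = 4.506.
The minimum whole number is N = 4.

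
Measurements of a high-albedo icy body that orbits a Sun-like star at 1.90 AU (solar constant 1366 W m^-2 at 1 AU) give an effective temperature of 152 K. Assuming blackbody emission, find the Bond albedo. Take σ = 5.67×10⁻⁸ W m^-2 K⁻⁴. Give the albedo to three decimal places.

0.680

By the inverse-square law, S = 1366/1.90² = 378.4 W m^-2.
Energy balance: S(1−α)/4 = σT⁴, so 1−α = 4σT⁴/S.
4σT⁴ = 4·5.67×10⁻⁸·(152)⁴ = 121.1 W m^-2.
Hence α = 1 − 121.1/378.4 = 0.6801.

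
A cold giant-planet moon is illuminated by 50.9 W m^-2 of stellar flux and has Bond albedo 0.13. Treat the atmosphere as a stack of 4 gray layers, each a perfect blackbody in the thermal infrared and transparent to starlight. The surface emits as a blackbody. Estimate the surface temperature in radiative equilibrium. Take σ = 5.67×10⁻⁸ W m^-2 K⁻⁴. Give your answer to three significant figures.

The effective emission temperature is T_e = [S(1−α)/(4σ)]^¼ = 118.2 K.
With N = 4 opaque layers, T_s = (N+1)^(1/4)·T_e = 5^(1/4)·118.2 = 176.8 K.

177 K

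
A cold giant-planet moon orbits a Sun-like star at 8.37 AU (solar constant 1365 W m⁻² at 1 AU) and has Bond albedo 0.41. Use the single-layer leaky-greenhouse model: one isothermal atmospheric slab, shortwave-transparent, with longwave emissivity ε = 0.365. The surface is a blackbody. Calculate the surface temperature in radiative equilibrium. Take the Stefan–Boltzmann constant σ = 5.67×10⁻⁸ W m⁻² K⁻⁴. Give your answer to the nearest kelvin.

89 kelvin

Irradiance scales as 1/d², so S = 1365 W m⁻² × (1/8.37)² = 19.48 W m⁻².
At the top of the atmosphere, σT_e⁴ = S(1−α)/4 = 2.874 W m⁻², giving T_e = 84.38 K.
For a single slab of emissivity ε, T_s⁴ = 2T_e⁴/(2−ε); thus T_s = 84.38·(1.223)^(1/4) = 88.74 K.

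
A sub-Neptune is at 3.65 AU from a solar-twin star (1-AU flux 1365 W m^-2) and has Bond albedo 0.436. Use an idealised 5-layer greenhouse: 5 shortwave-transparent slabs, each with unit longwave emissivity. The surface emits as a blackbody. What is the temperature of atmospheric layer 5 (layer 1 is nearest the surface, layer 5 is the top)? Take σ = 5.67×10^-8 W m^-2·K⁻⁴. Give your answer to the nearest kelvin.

By the inverse-square law, S = 1365/3.65² = 102.5 W m^-2.
The effective emission temperature is T_e = [S(1−α)/(4σ)]^¼ = 126.3 K.
The net upward flux σT_e⁴ is constant between every pair of levels, so T_k⁴ = (N+1−k)T_e⁴.
T_5 = (1)^(1/4)·126.3 = 126.3 K.

126 K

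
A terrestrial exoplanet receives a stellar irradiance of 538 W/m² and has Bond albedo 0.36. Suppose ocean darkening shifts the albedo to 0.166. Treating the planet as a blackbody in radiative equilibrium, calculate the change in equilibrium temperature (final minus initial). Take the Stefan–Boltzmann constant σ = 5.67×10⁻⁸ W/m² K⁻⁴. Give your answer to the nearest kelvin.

14 K

Before: T₁ = [538.0·0.64/(4σ)]^(1/4) = 197.4 K.
With α = 0.166, T₂ = 210.9 K.
ΔT = T₂ − T₁ = 13.51 K.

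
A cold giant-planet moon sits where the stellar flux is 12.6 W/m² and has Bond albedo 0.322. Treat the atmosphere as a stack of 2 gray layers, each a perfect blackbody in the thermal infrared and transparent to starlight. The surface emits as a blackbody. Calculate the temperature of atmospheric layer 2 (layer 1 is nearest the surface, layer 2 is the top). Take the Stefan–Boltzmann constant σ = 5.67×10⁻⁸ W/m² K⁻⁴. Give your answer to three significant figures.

OLR = S(1−α)/4 = 2.136 W/m²; the top layer radiates at T_e = 78.34 K.
In the N-layer model, layer k (counted from the surface) has T_k = (N+1−k)^(1/4)·T_e.
With k = 2: T_2 = (2+1−2)^¼·78.34 K = 78.34 K.

78.3 kelvin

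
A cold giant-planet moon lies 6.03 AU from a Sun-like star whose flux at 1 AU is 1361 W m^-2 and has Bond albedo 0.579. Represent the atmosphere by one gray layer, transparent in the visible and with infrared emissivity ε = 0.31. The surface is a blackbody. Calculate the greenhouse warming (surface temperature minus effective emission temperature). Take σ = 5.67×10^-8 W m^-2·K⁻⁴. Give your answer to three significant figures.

3.93 K

Flux at the orbit: S = 1361/(6.03)² = 37.43 W m^-2.
The planet radiates to space at T_e = [S(1−α)/(4σ)]^(1/4) = 91.30 K.
For a single slab of emissivity ε, T_s⁴ = 2T_e⁴/(2−ε); thus T_s = 91.30·(1.183)^(1/4) = 95.23 K.
Greenhouse warming: T_s − T_e = 3.926 K.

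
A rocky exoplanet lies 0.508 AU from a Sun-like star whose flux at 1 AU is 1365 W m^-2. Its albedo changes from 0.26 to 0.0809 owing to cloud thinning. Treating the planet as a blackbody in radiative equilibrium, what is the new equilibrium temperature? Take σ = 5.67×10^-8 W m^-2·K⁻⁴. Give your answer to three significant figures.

Flux at the orbit: S = 1365/(0.508)² = 5289 W m^-2.
New equilibrium: T₂ = [(1−0.0809)·5289/(4σ)]^(1/4) = 382.6 K.

383 kelvin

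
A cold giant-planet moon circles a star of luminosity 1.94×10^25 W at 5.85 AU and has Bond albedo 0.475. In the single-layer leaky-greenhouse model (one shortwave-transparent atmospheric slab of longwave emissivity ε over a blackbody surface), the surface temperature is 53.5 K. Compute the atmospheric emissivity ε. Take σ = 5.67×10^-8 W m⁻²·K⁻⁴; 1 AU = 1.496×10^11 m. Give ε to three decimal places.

0.861

Orbital distance: d = 5.85 AU = 8.752×10^11 m.
Flux at the orbit: S = L/(4πd²) = 1.94×10^25/(4π·(8.75×10^11)²) = 2.016 W m⁻².
Effective temperature: T_e = [S(1−α)/(4σ)]^(1/4) = 46.48 K.
Inverting T_s⁴ = 2T_e⁴/(2−ε): (T_e/T_s)⁴ = 0.5695, so ε = 2(1 − 0.5695) = 0.8609.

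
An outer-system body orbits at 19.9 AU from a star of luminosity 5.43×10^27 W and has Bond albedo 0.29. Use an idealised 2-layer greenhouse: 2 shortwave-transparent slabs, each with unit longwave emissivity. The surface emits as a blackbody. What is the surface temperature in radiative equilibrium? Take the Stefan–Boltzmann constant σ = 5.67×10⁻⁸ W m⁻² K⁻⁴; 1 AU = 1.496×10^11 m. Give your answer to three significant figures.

Orbital distance: d = 19.9 AU = 2.977×10^12 m.
S = L/(4πd²) = 48.76 W m⁻².
The effective emission temperature is T_e = [S(1−α)/(4σ)]^¼ = 111.1 K.
For an N-layer opaque stack, T_s⁴ = (N+1)T_e⁴, hence T_s = (3)^(1/4)×111.1 K = 146.3 K.

146 K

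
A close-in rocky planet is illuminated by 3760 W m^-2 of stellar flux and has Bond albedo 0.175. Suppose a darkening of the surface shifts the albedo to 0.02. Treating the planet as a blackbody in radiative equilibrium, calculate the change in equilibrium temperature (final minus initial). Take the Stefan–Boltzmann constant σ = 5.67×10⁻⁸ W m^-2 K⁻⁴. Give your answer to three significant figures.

Before: T₁ = [3760·0.825/(4σ)]^(1/4) = 342.0 K.
After:  T₂ = [3760·0.98/(4σ)]^(1/4) = 357.0 K.
Change: 357.0 − 342.0 = 15.04 K.

15.0 kelvin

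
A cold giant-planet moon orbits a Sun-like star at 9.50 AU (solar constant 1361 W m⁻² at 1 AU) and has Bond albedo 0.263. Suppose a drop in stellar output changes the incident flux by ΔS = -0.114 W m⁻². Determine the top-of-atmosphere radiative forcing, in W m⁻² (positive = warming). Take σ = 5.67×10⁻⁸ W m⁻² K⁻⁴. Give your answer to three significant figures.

By the inverse-square law, S = 1361/9.50² = 15.08 W m⁻².
ΔF = Δ[S(1−α)]/4 = (1−0.263)·-0.114/4 = -0.02100 W m⁻².

-0.0210 W m⁻²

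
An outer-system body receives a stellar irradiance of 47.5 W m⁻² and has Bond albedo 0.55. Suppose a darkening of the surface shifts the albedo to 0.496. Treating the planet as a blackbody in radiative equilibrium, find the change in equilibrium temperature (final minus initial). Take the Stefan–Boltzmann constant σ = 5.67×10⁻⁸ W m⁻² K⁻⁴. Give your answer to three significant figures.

2.83 K

Initial: T₁ = [S(1−0.55)/(4σ)]^(1/4) = 98.53 K.
Final:   T₂ = [S(1−0.496)/(4σ)]^(1/4) = 101.4 K.
ΔT = T₂ − T₁ = 2.831 K.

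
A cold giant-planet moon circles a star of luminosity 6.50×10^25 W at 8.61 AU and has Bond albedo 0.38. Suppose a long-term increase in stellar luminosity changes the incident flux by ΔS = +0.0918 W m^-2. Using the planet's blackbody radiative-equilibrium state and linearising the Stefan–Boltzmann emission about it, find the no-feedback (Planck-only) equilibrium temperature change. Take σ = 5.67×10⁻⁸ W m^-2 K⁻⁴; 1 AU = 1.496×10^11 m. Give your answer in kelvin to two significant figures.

d = 8.61 × 1.496×10^11 m = 1.288×10^12 m.
Spreading L over a sphere of radius d: S = 6.50×10^25/(4π·1.29×10^12²) = 3.118 W m^-2.
Reference equilibrium: T_e = [S(1−α)/(4σ)]^(1/4) = 54.03 K.
ΔF = Δ[S(1−α)]/4 = (1−0.38)·+0.0918/4 = 0.01423 W m^-2.
The Planck feedback parameter is 4σT_e³ = 0.03578 W m^-2/K.
ΔT₀ = ΔF/λ_P = 0.01423/0.03578 = 0.398 K.

0.40 K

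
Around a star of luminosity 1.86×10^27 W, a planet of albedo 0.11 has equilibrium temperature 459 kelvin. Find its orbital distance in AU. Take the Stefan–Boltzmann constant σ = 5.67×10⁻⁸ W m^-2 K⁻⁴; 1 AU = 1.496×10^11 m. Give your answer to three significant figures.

Energy balance gives S = 4σT⁴/(1−α) = 11310 W m^-2.
From L = 4πd²S, d = √(1.86×10^27/(4π·11310)) = 1.144×10^11 m = 0.7647 AU.

0.765 AU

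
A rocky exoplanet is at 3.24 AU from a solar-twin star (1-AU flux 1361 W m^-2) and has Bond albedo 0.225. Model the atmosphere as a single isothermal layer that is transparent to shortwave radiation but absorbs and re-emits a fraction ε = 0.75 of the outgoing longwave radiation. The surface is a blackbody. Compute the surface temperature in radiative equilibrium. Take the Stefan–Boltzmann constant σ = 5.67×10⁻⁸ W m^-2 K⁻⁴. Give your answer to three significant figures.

163 kelvin

By the inverse-square law, S = 1361/3.24² = 129.6 W m^-2.
At the top of the atmosphere, σT_e⁴ = S(1−α)/4 = 25.12 W m^-2, giving T_e = 145.1 K.
For a single slab of emissivity ε, T_s⁴ = 2T_e⁴/(2−ε); thus T_s = 145.1·(1.6)^(1/4) = 163.2 K.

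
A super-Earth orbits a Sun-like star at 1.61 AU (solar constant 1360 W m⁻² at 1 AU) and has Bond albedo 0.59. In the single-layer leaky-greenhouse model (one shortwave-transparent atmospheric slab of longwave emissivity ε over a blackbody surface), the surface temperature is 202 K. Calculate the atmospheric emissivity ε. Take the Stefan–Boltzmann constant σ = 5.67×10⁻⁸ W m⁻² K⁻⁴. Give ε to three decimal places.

0.861

Flux at the orbit: S = 1360/(1.61)² = 524.7 W m⁻².
TOA balance gives T_e = 175.5 K.
T_s⁴ = T_e⁴·2/(2−ε) → ε = 2 − 2(T_e/T_s)⁴ = 2 − 2·(175.5/202)⁴ = 0.8607.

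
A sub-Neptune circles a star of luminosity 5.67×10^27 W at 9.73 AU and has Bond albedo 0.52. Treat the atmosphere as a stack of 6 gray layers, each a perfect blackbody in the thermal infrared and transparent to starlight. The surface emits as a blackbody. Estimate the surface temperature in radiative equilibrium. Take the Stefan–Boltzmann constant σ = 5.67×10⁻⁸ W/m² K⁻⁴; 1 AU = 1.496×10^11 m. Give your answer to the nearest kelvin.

Orbital distance: d = 9.73 AU = 1.456×10^12 m.
Spreading L over a sphere of radius d: S = 5.67×10^27/(4π·1.46×10^12²) = 213.0 W/m².
The effective emission temperature is T_e = [S(1−α)/(4σ)]^¼ = 145.7 K.
Layer-by-layer balance gives σT_s⁴ = (N+1)σT_e⁴, so T_s = 7^¼·145.7 = 237.0 K.

237 kelvin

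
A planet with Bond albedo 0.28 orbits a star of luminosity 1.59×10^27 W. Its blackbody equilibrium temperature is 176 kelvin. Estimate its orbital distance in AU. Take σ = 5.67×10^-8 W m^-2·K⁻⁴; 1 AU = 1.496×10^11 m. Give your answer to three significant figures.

Energy balance gives S = 4σT⁴/(1−α) = 302.2 W m^-2.
From L = 4πd²S, d = √(1.59×10^27/(4π·302.2)) = 6.470×10^11 m = 4.325 AU.

4.32 AU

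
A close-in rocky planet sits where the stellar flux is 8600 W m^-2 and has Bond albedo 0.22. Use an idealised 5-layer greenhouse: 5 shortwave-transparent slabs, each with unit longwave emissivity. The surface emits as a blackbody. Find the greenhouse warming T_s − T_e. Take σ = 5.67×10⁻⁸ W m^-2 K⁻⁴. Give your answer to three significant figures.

OLR = S(1−α)/4 = 1677 W m^-2; the top layer radiates at T_e = 414.7 K.
Surface: T_s = (6)^¼·T_e = 649.0 K.
Warming: T_s − T_e = 234.3 K.

234 K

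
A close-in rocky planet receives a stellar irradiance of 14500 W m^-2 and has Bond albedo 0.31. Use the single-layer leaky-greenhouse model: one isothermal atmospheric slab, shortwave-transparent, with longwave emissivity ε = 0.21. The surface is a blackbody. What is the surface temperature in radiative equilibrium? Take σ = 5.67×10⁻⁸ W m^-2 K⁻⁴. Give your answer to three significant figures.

471 K

At the top of the atmosphere, σT_e⁴ = S(1−α)/4 = 2501 W m^-2, giving T_e = 458.3 K.
Surface balance with a leaky layer gives σT_s⁴ = σT_e⁴·2/(2−ε), so T_s = T_e·[2/(2−0.21)]^(1/4) = 471.2 K.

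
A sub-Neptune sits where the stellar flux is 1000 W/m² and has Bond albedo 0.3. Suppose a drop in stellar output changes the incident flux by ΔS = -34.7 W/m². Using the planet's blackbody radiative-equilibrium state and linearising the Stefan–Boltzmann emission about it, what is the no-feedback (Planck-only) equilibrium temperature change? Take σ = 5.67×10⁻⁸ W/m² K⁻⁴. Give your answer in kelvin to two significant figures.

-2.0 K

The baseline emission temperature is T_e = 235.7 K.
TOA radiative forcing: ΔF = (1−α)ΔS/4 = 0.7·(-34.7)/4 = -6.072 W/m².
Planck response: λ_P = 4σT_e³ = 4·5.67×10⁻⁸·(235.7)³ = 2.970 W/m²/K.
So ΔT₀ = -6.072/2.970 = -2.04 K.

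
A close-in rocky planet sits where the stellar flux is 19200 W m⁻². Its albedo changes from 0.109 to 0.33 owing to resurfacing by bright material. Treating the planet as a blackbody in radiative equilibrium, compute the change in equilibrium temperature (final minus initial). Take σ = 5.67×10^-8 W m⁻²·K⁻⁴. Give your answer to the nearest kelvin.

-36 K

Before: T₁ = [19200·0.891/(4σ)]^(1/4) = 524.1 K.
With α = 0.33, T₂ = 488.0 K.
Change: 488.0 − 524.1 = -36.05 K.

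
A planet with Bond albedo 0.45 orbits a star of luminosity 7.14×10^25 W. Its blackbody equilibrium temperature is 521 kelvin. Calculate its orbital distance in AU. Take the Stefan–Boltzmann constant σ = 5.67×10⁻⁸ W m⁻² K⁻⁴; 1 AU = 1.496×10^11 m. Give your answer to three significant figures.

0.0914 AU

Energy balance gives S = 4σT⁴/(1−α) = 30380 W m⁻².
From L = 4πd²S, d = √(7.14×10^25/(4π·30380)) = 1.368×10^10 m = 0.09141 AU.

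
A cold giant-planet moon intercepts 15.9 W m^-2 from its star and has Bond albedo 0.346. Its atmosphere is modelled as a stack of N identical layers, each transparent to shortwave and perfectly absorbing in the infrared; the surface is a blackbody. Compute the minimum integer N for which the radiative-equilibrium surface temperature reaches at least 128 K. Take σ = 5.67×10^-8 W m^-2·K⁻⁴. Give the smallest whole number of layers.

Top-of-atmosphere balance: σT_e⁴ = S(1−α)/4 = 2.600 W m^-2 → T_e = 82.29 K.
Since T_s⁴ = (N+1)T_e⁴, we need N ≥ (T_s/T_e)⁴ − 1 = 4.855.
So N ≥ 4.855; the smallest integer is N = 5.

5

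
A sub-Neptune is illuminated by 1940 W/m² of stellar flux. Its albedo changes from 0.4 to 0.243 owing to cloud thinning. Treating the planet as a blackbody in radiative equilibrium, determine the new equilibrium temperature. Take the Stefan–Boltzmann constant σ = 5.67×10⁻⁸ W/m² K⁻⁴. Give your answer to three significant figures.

New equilibrium: T₂ = [(1−0.243)·1940/(4σ)]^(1/4) = 283.7 K.

284 K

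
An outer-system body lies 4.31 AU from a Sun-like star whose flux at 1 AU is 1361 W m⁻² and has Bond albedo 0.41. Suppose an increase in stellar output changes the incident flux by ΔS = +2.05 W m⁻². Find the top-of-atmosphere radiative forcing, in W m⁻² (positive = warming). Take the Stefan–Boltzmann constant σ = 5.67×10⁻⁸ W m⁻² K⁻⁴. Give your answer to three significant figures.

0.302 W m⁻²

Irradiance scales as 1/d², so S = 1361 W m⁻² × (1/4.31)² = 73.27 W m⁻².
TOA radiative forcing: ΔF = (1−α)ΔS/4 = 0.59·(+2.05)/4 = 0.3024 W m⁻².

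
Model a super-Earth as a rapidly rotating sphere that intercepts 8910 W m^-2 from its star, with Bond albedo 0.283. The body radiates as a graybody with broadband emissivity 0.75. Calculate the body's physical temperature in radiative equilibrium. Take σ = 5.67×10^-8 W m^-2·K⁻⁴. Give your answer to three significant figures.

Averaging over the sphere, the absorbed flux is S(1−α)/4 = 1597 W m^-2.
Radiative balance εσT⁴ = 1597 gives T = [1597/(0.75·σ)]^(1/4) = 440.2 K.

440 K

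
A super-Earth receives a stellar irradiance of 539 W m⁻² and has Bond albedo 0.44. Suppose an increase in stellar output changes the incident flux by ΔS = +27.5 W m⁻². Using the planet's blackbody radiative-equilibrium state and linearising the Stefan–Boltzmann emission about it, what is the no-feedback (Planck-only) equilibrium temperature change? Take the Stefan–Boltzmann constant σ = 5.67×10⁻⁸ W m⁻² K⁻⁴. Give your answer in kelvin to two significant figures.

Reference equilibrium: T_e = [S(1−α)/(4σ)]^(1/4) = 191.0 K.
TOA radiative forcing: ΔF = (1−α)ΔS/4 = 0.56·(+27.5)/4 = 3.850 W m⁻².
The Planck feedback parameter is 4σT_e³ = 1.580 W m⁻²/K.
So ΔT₀ = 3.850/1.580 = 2.44 K.

2.4 K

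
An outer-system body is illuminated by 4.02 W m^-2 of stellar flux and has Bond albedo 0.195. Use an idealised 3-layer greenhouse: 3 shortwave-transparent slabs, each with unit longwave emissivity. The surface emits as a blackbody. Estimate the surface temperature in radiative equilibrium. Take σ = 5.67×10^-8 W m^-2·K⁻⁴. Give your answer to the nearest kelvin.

OLR = S(1−α)/4 = 0.8090 W m^-2; the top layer radiates at T_e = 61.46 K.
For an N-layer opaque stack, T_s⁴ = (N+1)T_e⁴, hence T_s = (4)^(1/4)×61.46 K = 86.92 K.

87 K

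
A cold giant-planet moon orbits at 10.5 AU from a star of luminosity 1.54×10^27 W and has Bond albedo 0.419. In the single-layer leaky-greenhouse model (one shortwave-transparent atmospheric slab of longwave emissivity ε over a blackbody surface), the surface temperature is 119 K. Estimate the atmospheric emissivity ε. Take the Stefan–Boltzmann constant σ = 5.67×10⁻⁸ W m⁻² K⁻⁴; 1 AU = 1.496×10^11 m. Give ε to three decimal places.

Orbital distance: d = 10.5 AU = 1.571×10^12 m.
Flux at the orbit: S = L/(4πd²) = 1.54×10^27/(4π·(1.57×10^12)²) = 49.67 W m⁻².
First, T_e = [49.67·(1−0.419)/(4σ)]^(1/4) = 106.2 K.
T_s⁴ = T_e⁴·2/(2−ε) → ε = 2 − 2(T_e/T_s)⁴ = 2 − 2·(106.2/119)⁴ = 0.7311.

0.731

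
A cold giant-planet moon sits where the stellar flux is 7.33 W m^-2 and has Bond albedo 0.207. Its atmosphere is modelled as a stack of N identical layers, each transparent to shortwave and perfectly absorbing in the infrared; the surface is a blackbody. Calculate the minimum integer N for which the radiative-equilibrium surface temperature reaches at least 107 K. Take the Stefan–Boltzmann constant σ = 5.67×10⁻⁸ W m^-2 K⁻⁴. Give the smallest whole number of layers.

5

The effective emission temperature is T_e = [S(1−α)/(4σ)]^¼ = 71.15 K.
T_s = (N+1)^(1/4)·T_e ≥ 107 K requires N+1 ≥ (T_s/T_e)⁴ = (107/71.15)⁴ = 5.114.
The minimum whole number is N = 5.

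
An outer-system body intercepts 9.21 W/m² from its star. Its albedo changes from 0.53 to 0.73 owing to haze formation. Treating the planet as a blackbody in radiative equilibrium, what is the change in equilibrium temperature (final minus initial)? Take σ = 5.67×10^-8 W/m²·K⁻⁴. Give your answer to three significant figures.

-8.55 kelvin

Initial: T₁ = [S(1−0.53)/(4σ)]^(1/4) = 66.10 K.
With α = 0.73, T₂ = 57.54 K.
ΔT = T₂ − T₁ = -8.553 K.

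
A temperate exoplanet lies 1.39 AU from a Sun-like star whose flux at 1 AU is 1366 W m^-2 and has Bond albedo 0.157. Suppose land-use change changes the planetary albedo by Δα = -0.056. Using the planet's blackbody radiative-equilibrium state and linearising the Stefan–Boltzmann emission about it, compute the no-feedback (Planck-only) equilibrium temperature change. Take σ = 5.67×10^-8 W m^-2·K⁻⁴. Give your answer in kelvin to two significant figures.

Irradiance scales as 1/d², so S = 1366 W m^-2 × (1/1.39)² = 707.0 W m^-2.
The baseline emission temperature is T_e = 226.4 K.
TOA radiative forcing: ΔF = −S·Δα/4 = −707.0·(-0.056)/4 = 9.898 W m^-2.
Linearising σT⁴ gives d(σT⁴)/dT = 4σT_e³ = 2.632 W m^-2 per K.
So ΔT₀ = 9.898/2.632 = 3.76 K.

3.8 K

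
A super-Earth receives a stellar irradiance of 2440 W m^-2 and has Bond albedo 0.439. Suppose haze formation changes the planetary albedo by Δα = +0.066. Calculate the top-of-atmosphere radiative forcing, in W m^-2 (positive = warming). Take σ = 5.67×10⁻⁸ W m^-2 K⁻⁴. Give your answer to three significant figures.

-40.3 W m^-2

TOA radiative forcing: ΔF = −S·Δα/4 = −2440·(+0.066)/4 = -40.26 W m^-2.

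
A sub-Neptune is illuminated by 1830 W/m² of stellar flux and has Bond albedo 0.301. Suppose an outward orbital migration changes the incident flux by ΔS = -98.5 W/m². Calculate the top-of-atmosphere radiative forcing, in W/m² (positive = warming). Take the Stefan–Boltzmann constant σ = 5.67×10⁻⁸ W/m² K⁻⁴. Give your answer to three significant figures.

-17.2 W/m²

TOA radiative forcing: ΔF = (1−α)ΔS/4 = 0.699·(-98.5)/4 = -17.21 W/m².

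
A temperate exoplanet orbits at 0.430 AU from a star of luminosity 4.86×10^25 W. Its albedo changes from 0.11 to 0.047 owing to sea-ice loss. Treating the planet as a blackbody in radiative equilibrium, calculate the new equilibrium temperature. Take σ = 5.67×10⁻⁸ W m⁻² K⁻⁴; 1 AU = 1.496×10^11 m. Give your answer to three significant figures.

250 K

d = 0.430 × 1.496×10^11 m = 6.433×10^10 m.
Spreading L over a sphere of radius d: S = 4.86×10^25/(4π·6.43×10^10²) = 934.6 W m⁻².
T₂ = [S(1−α₂)/(4σ)]^(1/4) = [934.6·0.953/(4σ)]^(1/4) = 250.3 K.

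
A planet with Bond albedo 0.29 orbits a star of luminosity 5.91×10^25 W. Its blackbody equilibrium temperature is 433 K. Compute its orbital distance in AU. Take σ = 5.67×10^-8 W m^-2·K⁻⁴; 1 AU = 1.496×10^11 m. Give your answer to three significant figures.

0.137 AU

Energy balance gives S = 4σT⁴/(1−α) = 11230 W m^-2.
From L = 4πd²S, d = √(5.91×10^25/(4π·11230)) = 2.047×10^10 m = 0.1368 AU.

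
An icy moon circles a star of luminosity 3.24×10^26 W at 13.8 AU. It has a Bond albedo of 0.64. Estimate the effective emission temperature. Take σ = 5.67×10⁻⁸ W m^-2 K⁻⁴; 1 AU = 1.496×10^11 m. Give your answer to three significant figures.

55.7 K

Orbital distance: d = 13.8 AU = 2.064×10^12 m.
Flux at the orbit: S = L/(4πd²) = 3.24×10^26/(4π·(2.06×10^12)²) = 6.049 W m^-2.
Averaging over the sphere, the absorbed flux is S(1−α)/4 = 0.5444 W m^-2.
Balancing against σT⁴: T = (0.5444/5.67×10⁻⁸)^(1/4) = 55.67 K.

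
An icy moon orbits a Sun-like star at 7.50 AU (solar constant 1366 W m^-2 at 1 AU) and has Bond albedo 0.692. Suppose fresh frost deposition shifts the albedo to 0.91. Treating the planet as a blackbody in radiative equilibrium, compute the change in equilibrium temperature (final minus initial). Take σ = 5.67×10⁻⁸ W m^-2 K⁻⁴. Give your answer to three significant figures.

By the inverse-square law, S = 1366/7.50² = 24.28 W m^-2.
With α = 0.692, T₁ = 75.78 K.
Final:   T₂ = [S(1−0.91)/(4σ)]^(1/4) = 55.72 K.
Change: 55.72 − 75.78 = -20.06 K.

-20.1 K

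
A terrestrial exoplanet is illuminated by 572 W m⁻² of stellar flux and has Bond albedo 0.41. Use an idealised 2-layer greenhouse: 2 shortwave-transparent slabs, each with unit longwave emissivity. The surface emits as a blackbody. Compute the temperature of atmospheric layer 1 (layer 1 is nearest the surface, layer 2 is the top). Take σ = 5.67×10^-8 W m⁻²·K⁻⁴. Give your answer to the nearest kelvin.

234 kelvin

OLR = S(1−α)/4 = 84.37 W m⁻²; the top layer radiates at T_e = 196.4 K.
Each opaque layer satisfies 2T_j⁴ = T_{j−1}⁴ + T_{j+1}⁴, giving T_k⁴ = (N+1−k)T_e⁴.
T_1 = (2)^(1/4)·196.4 = 233.6 K.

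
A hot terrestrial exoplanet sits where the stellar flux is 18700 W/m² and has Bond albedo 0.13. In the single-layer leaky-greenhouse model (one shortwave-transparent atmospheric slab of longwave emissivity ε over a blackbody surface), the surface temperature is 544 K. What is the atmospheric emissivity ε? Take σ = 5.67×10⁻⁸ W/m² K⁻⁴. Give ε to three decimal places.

First, T_e = [18700·(1−0.13)/(4σ)]^(1/4) = 517.5 K.
T_s⁴ = T_e⁴·2/(2−ε) → ε = 2 − 2(T_e/T_s)⁴ = 2 − 2·(517.5/544)⁴ = 0.3619.

0.362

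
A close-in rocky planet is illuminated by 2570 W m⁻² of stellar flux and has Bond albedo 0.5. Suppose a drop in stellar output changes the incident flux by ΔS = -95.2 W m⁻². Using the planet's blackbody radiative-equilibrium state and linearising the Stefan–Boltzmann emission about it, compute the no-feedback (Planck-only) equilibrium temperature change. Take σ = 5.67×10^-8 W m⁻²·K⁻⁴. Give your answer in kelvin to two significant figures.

-2.5 kelvin

Reference equilibrium: T_e = [S(1−α)/(4σ)]^(1/4) = 274.4 K.
ΔF = Δ[S(1−α)]/4 = (1−0.5)·-95.2/4 = -11.90 W m⁻².
The Planck feedback parameter is 4σT_e³ = 4.684 W m⁻²/K.
So ΔT₀ = -11.90/4.684 = -2.54 K.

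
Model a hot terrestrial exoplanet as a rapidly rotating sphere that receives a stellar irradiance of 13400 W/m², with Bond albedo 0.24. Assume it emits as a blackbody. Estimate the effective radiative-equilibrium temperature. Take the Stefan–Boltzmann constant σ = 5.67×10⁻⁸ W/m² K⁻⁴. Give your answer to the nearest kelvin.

The planet absorbs (1−α)S over its disc πR² and re-emits over 4πR², so the mean absorbed flux is (1−0.24)·13400/4 = 2546 W/m².
Balancing against σT⁴: T = (2546/5.67×10⁻⁸)^(1/4) = 460.3 K.

460 K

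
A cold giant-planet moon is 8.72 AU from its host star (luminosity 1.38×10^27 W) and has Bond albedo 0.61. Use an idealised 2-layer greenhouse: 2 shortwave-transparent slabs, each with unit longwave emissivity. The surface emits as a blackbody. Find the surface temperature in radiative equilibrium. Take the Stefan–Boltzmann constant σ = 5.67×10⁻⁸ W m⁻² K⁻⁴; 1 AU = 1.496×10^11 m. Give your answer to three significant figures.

Orbital distance: d = 8.72 AU = 1.305×10^12 m.
Flux at the orbit: S = L/(4πd²) = 1.38×10^27/(4π·(1.30×10^12)²) = 64.53 W m⁻².
The effective emission temperature is T_e = [S(1−α)/(4σ)]^¼ = 102.6 K.
With N = 2 opaque layers, T_s = (N+1)^(1/4)·T_e = 3^(1/4)·102.6 = 135.1 K.

135 K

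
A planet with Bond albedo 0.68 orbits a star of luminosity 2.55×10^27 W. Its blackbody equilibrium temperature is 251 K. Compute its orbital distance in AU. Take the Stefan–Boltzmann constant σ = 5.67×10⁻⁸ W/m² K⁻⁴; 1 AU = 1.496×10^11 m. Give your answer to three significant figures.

Energy balance gives S = 4σT⁴/(1−α) = 2813 W/m².
S = L/(4πd²) → d = √(L/4πS) = √(2.55×10^27/(4π·2813)) = 2.686×10^11 m = 1.795 AU.

1.80 AU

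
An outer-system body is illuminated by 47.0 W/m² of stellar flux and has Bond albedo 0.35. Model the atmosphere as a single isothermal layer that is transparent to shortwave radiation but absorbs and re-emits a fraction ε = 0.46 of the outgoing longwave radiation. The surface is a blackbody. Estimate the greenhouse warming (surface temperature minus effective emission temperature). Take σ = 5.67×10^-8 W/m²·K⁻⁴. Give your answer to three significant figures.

At the top of the atmosphere, σT_e⁴ = S(1−α)/4 = 7.638 W/m², giving T_e = 107.7 K.
For a single slab of emissivity ε, T_s⁴ = 2T_e⁴/(2−ε); thus T_s = 107.7·(1.299)^(1/4) = 115.0 K.
T_s − T_e = 115.0 − 107.7 = 7.274 K.

7.27 K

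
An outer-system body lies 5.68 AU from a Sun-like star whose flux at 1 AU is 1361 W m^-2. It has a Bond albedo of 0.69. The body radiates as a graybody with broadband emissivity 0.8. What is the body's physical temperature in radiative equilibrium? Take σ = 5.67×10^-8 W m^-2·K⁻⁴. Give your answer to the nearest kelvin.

92 K

By the inverse-square law, S = 1361/5.68² = 42.19 W m^-2.
Absorbed flux (global mean): S(1−α)/4 = 42.19·0.31/4 = 3.269 W m^-2.
Equating to εσT⁴ with ε = 0.8: T = (3.269/0.8σ)^(1/4) = 92.14 K.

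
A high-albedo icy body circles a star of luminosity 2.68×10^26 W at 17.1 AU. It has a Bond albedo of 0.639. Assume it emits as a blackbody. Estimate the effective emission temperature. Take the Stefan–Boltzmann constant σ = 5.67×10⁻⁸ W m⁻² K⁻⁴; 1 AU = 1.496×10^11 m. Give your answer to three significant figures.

47.7 K

Orbital distance: d = 17.1 AU = 2.558×10^12 m.
Spreading L over a sphere of radius d: S = 2.68×10^26/(4π·2.56×10^12²) = 3.259 W m⁻².
Absorbed flux (global mean): S(1−α)/4 = 3.259·0.361/4 = 0.2941 W m⁻².
Set σT⁴ = 0.2941 → T = (0.2941/σ)^(1/4) = 47.72 K.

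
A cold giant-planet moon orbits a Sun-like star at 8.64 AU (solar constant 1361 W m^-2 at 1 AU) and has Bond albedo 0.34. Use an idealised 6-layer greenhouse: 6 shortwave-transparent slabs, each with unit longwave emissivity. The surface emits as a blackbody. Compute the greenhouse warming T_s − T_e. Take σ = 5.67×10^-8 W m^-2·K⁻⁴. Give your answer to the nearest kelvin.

53 K

Flux at the orbit: S = 1361/(8.64)² = 18.23 W m^-2.
The effective emission temperature is T_e = [S(1−α)/(4σ)]^¼ = 85.35 K.
T_s = (N+1)^(1/4)·T_e = 138.8 K.
Warming: T_s − T_e = 53.48 K.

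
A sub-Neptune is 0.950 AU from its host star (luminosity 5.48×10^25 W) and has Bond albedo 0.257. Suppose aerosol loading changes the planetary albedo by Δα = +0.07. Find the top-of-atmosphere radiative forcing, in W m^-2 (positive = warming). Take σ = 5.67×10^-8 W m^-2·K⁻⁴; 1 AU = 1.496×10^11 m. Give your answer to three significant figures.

-3.78 W m^-2

d = 0.950 × 1.496×10^11 m = 1.421×10^11 m.
Flux at the orbit: S = L/(4πd²) = 5.48×10^25/(4π·(1.42×10^11)²) = 215.9 W m^-2.
TOA radiative forcing: ΔF = −S·Δα/4 = −215.9·(+0.07)/4 = -3.778 W m^-2.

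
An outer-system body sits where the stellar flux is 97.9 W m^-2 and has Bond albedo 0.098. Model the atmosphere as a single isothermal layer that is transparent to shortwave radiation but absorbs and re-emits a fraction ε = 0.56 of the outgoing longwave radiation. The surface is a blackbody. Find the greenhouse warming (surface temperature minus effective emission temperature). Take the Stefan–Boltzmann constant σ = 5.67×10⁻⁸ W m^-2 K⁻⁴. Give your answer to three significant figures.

Effective emission temperature (TOA balance): σT_e⁴ = S(1−α)/4 = 22.08 W m^-2 → T_e = 140.5 K.
Surface balance with a leaky layer gives σT_s⁴ = σT_e⁴·2/(2−ε), so T_s = T_e·[2/(2−0.56)]^(1/4) = 152.5 K.
T_s − T_e = 152.5 − 140.5 = 12.02 K.

12.0 K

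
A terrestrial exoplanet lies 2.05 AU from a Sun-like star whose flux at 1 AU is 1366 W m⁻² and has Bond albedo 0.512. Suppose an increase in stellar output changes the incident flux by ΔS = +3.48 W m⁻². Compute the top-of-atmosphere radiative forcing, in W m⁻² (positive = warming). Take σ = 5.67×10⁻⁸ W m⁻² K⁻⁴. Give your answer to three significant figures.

0.425 W m⁻²

Flux at the orbit: S = 1366/(2.05)² = 325.0 W m⁻².
ΔF = Δ[S(1−α)]/4 = (1−0.512)·+3.48/4 = 0.4246 W m⁻².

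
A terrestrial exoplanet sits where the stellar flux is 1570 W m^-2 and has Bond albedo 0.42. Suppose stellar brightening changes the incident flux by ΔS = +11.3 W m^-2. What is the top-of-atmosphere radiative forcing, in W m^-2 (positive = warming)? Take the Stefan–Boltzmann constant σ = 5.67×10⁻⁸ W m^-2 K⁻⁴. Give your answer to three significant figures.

1.64 W m^-2

ΔF = Δ[S(1−α)]/4 = (1−0.42)·+11.3/4 = 1.639 W m^-2.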